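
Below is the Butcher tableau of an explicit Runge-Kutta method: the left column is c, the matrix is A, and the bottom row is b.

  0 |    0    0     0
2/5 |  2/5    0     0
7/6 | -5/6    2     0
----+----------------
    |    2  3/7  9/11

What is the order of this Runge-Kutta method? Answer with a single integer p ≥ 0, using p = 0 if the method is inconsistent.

b = (2, 3/7, 9/11)
c = (0, 2/5, 7/6)
Ac = (0, 0, 4/5)
Σ b_i: 2·1 + 3/7·1 + 9/11·1 = 250/77 ≠ 1 ⇒ order 0.

0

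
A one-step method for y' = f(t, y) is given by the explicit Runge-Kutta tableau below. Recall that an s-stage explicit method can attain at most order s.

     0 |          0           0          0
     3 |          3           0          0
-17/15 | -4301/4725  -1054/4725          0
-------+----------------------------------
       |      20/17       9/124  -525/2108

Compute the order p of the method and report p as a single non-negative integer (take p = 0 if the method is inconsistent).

3

b = (20/17, 9/124, -525/2108)
c = (0, 3, -17/15)
Ac = (0, 0, -1054/1575)
Σ b_i: 20/17·1 + 9/124·1 + (-525/2108)·1 = 1 ✓
b·c: 9/124·3 + (-525/2108)·(-17/15) = 1/2 ✓
b·c²: 9/124·9 + (-525/2108)·289/225 = 1/3 ✓
b·Ac: (-525/2108)·(-1054/1575) = 1/6 ✓; 3 stages ⇒ order 3.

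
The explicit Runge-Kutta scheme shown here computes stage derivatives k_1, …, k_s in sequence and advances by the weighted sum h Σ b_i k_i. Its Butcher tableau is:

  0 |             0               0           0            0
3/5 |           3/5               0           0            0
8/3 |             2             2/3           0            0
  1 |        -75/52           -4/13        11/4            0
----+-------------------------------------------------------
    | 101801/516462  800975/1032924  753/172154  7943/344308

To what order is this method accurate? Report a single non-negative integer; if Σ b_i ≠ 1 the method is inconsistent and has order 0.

3

b = (101801/516462, 800975/1032924, 753/172154, 7943/344308)
c = (0, 3/5, 8/3, 1)
Ac = (0, 0, 2/5, 1394/195)
Σ b_i: 101801/516462·1 + 800975/1032924·1 + 753/172154·1 + 7943/344308·1 = 1 ✓
b·c: 800975/1032924·3/5 + 753/172154·8/3 + 7943/344308·1 = 1/2 ✓
b·c²: 800975/1032924·9/25 + 753/172154·64/9 + 7943/344308·1 = 1/3 ✓
b·Ac: 753/172154·2/5 + 7943/344308·1394/195 = 1/6 ✓
b·c³: 800975/1032924·27/125 + 753/172154·512/27 + 7943/344308·1 = 2118857/7746930 ≠ 1/4 ⇒ order 3.
b·(c∘Ac): 753/172154·16/15 + 7943/344308·1394/195 = 87583/516462 ≠ 1/8
b·Ac²: 753/172154·6/25 + 7943/344308·56876/2925 = 1741628/3873465 ≠ 1/12
b·A²c: 7943/344308·11/10 = 87373/3443080 ≠ 1/24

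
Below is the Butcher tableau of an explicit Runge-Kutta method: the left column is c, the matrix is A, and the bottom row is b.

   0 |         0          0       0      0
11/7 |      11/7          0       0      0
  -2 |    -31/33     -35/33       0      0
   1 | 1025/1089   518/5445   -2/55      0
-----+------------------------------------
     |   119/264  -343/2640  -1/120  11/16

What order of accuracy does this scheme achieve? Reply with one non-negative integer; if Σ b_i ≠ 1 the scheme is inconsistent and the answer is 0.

4

b = (119/264, -343/2640, -1/120, 11/16)
c = (0, 11/7, -2, 1)
Ac = (0, 0, -5/3, 2/9)
Σ b_i: 119/264·1 + (-343/2640)·1 + (-1/120)·1 + 11/16·1 = 1 ✓
b·c: (-343/2640)·11/7 + (-1/120)·(-2) + 11/16·1 = 1/2 ✓
b·c²: (-343/2640)·121/49 + (-1/120)·4 + 11/16·1 = 1/3 ✓
b·Ac: (-1/120)·(-5/3) + 11/16·2/9 = 1/6 ✓
b·c³: (-343/2640)·1331/343 + (-1/120)·(-8) + 11/16·1 = 1/4 ✓
b·(c∘Ac): (-1/120)·10/3 + 11/16·2/9 = 1/8 ✓
b·Ac²: (-1/120)·(-55/21) + 11/16·62/693 = 1/12 ✓
b·A²c: 11/16·2/33 = 1/24 ✓; 4 stages ⇒ order 4.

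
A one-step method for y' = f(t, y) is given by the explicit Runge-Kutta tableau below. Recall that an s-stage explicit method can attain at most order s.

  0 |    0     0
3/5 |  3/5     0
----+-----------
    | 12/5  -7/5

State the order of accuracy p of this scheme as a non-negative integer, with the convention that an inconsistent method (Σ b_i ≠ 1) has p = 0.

b = (12/5, -7/5)
c = (0, 3/5)
Σ b_i: 12/5·1 + (-7/5)·1 = 1 ✓
b·c: (-7/5)·3/5 = -21/25 ≠ 1/2 ⇒ order 1.

1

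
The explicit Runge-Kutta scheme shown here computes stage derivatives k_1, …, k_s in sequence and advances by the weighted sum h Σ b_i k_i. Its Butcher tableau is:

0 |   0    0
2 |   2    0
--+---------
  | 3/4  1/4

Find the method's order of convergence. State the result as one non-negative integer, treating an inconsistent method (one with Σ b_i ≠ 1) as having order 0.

b = (3/4, 1/4)
c = (0, 2)
Σ b_i: 3/4·1 + 1/4·1 = 1 ✓
b·c: 1/4·2 = 1/2 ✓; 2 stages ⇒ order 2.

2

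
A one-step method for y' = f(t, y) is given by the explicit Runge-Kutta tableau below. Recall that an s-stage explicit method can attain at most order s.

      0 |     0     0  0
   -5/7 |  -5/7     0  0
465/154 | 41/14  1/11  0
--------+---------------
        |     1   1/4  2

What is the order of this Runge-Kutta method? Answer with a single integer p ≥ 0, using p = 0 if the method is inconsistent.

b = (1, 1/4, 2)
c = (0, -5/7, 465/154)
Ac = (0, 0, -5/77)
Σ b_i: 1·1 + 1/4·1 + 2·1 = 13/4 ≠ 1 ⇒ order 0.

0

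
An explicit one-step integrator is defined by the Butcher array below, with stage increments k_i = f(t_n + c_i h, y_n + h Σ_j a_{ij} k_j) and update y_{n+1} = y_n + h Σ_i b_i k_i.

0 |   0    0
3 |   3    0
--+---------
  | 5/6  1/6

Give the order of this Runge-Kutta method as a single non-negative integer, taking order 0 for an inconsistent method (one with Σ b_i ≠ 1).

b = (5/6, 1/6)
c = (0, 3)
Σ b_i: 5/6·1 + 1/6·1 = 1 ✓
b·c: 1/6·3 = 1/2 ✓; 2 stages ⇒ order 2.

2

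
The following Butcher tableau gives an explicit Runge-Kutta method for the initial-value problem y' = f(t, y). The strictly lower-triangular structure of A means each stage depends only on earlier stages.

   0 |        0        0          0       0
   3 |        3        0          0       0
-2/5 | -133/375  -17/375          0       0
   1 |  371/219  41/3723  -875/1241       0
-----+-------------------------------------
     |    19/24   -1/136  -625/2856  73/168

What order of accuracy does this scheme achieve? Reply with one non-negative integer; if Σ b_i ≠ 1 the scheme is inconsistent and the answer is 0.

b = (19/24, -1/136, -625/2856, 73/168)
c = (0, 3, -2/5, 1)
Ac = (0, 0, -17/125, 23/73)
Σ b_i: 19/24·1 + (-1/136)·1 + (-625/2856)·1 + 73/168·1 = 1 ✓
b·c: (-1/136)·3 + (-625/2856)·(-2/5) + 73/168·1 = 1/2 ✓
b·c²: (-1/136)·9 + (-625/2856)·4/25 + 73/168·1 = 1/3 ✓
b·Ac: (-625/2856)·(-17/125) + 73/168·23/73 = 1/6 ✓
b·c³: (-1/136)·27 + (-625/2856)·(-8/125) + 73/168·1 = 1/4 ✓
b·(c∘Ac): (-625/2856)·34/625 + 73/168·23/73 = 1/8 ✓
b·Ac²: (-625/2856)·(-51/125) + 73/168·(-1/73) = 1/12 ✓
b·A²c: 73/168·7/73 = 1/24 ✓; 4 stages ⇒ order 4.

4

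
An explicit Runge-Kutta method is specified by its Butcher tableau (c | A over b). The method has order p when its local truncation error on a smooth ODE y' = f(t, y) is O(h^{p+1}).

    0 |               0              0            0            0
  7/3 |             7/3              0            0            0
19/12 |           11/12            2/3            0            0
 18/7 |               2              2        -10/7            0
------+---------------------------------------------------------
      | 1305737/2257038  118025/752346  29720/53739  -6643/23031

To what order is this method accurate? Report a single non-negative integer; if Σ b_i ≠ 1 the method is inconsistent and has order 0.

3

b = (1305737/2257038, 118025/752346, 29720/53739, -6643/23031)
c = (0, 7/3, 19/12, 18/7)
Ac = (0, 0, 14/9, 101/42)
Σ b_i: 1305737/2257038·1 + 118025/752346·1 + 29720/53739·1 + (-6643/23031)·1 = 1 ✓
b·c: 118025/752346·7/3 + 29720/53739·19/12 + (-6643/23031)·18/7 = 1/2 ✓
b·c²: 118025/752346·49/9 + 29720/53739·361/144 + (-6643/23031)·324/49 = 1/3 ✓
b·Ac: 29720/53739·14/9 + (-6643/23031)·101/42 = 1/6 ✓
b·c³: 118025/752346·343/27 + 29720/53739·6859/1728 + (-6643/23031)·5832/343 = -6465589/9028152 ≠ 1/4 ⇒ order 3.
b·(c∘Ac): 29720/53739·133/54 + (-6643/23031)·303/49 = -611543/1450953 ≠ 1/8
b·Ac²: 29720/53739·98/27 + (-6643/23031)·3683/504 = -18503/184248 ≠ 1/12
b·A²c: (-6643/23031)·(-20/9) = 132860/207279 ≠ 1/24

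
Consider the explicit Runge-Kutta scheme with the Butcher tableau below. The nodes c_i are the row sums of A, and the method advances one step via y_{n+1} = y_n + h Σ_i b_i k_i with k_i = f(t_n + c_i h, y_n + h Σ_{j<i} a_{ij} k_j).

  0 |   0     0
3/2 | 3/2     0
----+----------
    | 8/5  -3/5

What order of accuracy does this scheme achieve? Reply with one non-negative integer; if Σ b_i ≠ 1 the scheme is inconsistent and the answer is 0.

b = (8/5, -3/5)
c = (0, 3/2)
Σ b_i: 8/5·1 + (-3/5)·1 = 1 ✓
b·c: (-3/5)·3/2 = -9/10 ≠ 1/2 ⇒ order 1.

1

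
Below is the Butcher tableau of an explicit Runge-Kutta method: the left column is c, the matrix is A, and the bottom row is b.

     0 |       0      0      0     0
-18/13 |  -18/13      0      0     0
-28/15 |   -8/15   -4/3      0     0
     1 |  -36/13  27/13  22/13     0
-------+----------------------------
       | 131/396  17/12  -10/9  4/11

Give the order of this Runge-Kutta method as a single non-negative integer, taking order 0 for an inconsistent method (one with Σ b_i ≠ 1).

1

b = (131/396, 17/12, -10/9, 4/11)
c = (0, -18/13, -28/15, 1)
Ac = (0, 0, 24/13, -15298/2535)
Σ b_i: 131/396·1 + 17/12·1 + (-10/9)·1 + 4/11·1 = 1 ✓
b·c: 17/12·(-18/13) + (-10/9)·(-28/15) + 4/11·1 = 3677/7722 ≠ 1/2 ⇒ order 1.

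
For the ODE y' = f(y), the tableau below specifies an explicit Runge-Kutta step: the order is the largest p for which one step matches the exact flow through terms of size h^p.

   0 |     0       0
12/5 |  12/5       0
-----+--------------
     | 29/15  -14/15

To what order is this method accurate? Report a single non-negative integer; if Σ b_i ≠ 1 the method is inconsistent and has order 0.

b = (29/15, -14/15)
c = (0, 12/5)
Σ b_i: 29/15·1 + (-14/15)·1 = 1 ✓
b·c: (-14/15)·12/5 = -56/25 ≠ 1/2 ⇒ order 1.

1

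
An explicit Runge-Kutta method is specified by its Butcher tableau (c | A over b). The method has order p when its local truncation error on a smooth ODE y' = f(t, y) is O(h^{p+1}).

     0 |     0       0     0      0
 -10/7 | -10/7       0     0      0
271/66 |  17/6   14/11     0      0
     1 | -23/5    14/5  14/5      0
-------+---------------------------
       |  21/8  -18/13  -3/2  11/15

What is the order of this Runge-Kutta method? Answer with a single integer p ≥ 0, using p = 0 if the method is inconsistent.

b = (21/8, -18/13, -3/2, 11/15)
c = (0, -10/7, 271/66, 1)
Ac = (0, 0, -20/11, 1237/165)
Σ b_i: 21/8·1 + (-18/13)·1 + (-3/2)·1 + 11/15·1 = 739/1560 ≠ 1 ⇒ order 0.

0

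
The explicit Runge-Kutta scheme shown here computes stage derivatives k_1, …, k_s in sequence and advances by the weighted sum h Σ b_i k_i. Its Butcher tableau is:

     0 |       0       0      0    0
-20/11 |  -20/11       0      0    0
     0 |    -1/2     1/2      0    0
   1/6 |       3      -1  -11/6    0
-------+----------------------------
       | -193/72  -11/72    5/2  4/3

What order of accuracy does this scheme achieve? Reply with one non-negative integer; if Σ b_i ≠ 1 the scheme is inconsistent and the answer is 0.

2

b = (-193/72, -11/72, 5/2, 4/3)
c = (0, -20/11, 0, 1/6)
Ac = (0, 0, -10/11, 20/11)
Σ b_i: (-193/72)·1 + (-11/72)·1 + 5/2·1 + 4/3·1 = 1 ✓
b·c: (-11/72)·(-20/11) + 4/3·1/6 = 1/2 ✓
b·c²: (-11/72)·400/121 + 4/3·1/36 = -139/297 ≠ 1/3 ⇒ order 2.
b·Ac: 5/2·(-10/11) + 4/3·20/11 = 5/33 ≠ 1/6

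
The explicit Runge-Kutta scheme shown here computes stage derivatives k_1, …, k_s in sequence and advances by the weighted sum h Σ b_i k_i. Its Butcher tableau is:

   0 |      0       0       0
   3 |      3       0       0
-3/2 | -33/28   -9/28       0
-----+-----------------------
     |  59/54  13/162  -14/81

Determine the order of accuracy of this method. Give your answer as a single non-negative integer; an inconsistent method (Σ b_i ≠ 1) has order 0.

b = (59/54, 13/162, -14/81)
c = (0, 3, -3/2)
Ac = (0, 0, -27/28)
Σ b_i: 59/54·1 + 13/162·1 + (-14/81)·1 = 1 ✓
b·c: 13/162·3 + (-14/81)·(-3/2) = 1/2 ✓
b·c²: 13/162·9 + (-14/81)·9/4 = 1/3 ✓
b·Ac: (-14/81)·(-27/28) = 1/6 ✓; 3 stages ⇒ order 3.

3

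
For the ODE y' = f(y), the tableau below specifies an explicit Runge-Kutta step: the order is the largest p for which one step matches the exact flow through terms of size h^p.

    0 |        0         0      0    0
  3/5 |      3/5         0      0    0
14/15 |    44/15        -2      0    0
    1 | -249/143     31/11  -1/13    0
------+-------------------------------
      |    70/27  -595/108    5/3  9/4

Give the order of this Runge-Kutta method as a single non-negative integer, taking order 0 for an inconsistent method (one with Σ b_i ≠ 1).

2

b = (70/27, -595/108, 5/3, 9/4)
c = (0, 3/5, 14/15, 1)
Ac = (0, 0, -6/5, 3473/2145)
Σ b_i: 70/27·1 + (-595/108)·1 + 5/3·1 + 9/4·1 = 1 ✓
b·c: (-595/108)·3/5 + 5/3·14/15 + 9/4·1 = 1/2 ✓
b·c²: (-595/108)·9/25 + 5/3·196/225 + 9/4·1 = 232/135 ≠ 1/3 ⇒ order 2.
b·Ac: 5/3·(-6/5) + 9/4·3473/2145 = 4699/2860 ≠ 1/6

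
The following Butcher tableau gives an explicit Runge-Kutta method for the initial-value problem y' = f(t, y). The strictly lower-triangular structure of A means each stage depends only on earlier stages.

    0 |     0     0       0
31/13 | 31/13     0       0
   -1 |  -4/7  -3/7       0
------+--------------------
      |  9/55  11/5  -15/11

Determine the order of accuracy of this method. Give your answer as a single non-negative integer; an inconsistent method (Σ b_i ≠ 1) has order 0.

1

b = (9/55, 11/5, -15/11)
c = (0, 31/13, -1)
Ac = (0, 0, -93/91)
Σ b_i: 9/55·1 + 11/5·1 + (-15/11)·1 = 1 ✓
b·c: 11/5·31/13 + (-15/11)·(-1) = 4726/715 ≠ 1/2 ⇒ order 1.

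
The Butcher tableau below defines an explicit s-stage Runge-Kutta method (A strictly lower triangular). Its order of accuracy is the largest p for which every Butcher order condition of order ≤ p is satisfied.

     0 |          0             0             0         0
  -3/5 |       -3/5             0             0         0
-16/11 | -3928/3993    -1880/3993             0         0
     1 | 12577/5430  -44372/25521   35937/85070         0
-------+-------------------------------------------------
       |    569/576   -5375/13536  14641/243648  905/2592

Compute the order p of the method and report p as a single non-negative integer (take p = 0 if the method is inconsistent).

b = (569/576, -5375/13536, 14641/243648, 905/2592)
c = (0, -3/5, -16/11, 1)
Ac = (0, 0, 376/1331, 388/905)
Σ b_i: 569/576·1 + (-5375/13536)·1 + 14641/243648·1 + 905/2592·1 = 1 ✓
b·c: (-5375/13536)·(-3/5) + 14641/243648·(-16/11) + 905/2592·1 = 1/2 ✓
b·c²: (-5375/13536)·9/25 + 14641/243648·256/121 + 905/2592·1 = 1/3 ✓
b·Ac: 14641/243648·376/1331 + 905/2592·388/905 = 1/6 ✓
b·c³: (-5375/13536)·(-27/125) + 14641/243648·(-4096/1331) + 905/2592·1 = 1/4 ✓
b·(c∘Ac): 14641/243648·(-6016/14641) + 905/2592·388/905 = 1/8 ✓
b·Ac²: 14641/243648·(-1128/6655) + 905/2592·1212/4525 = 1/12 ✓
b·A²c: 905/2592·108/905 = 1/24 ✓; 4 stages ⇒ order 4.

4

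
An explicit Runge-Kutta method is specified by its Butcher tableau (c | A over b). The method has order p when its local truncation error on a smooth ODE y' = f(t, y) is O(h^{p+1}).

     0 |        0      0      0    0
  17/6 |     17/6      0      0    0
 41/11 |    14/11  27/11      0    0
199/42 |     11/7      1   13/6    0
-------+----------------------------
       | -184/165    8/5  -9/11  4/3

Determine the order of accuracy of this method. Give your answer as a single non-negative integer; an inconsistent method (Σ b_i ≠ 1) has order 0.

b = (-184/165, 8/5, -9/11, 4/3)
c = (0, 17/6, 41/11, 199/42)
Ac = (0, 0, 153/22, 120/11)
Σ b_i: (-184/165)·1 + 8/5·1 + (-9/11)·1 + 4/3·1 = 1 ✓
b·c: 8/5·17/6 + (-9/11)·41/11 + 4/3·199/42 = 297343/38115 ≠ 1/2 ⇒ order 1.

1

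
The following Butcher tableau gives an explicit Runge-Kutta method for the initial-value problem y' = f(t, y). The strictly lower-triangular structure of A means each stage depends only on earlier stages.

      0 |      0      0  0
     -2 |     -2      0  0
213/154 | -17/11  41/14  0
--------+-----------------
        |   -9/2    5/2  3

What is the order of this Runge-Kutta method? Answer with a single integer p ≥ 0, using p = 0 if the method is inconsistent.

b = (-9/2, 5/2, 3)
c = (0, -2, 213/154)
Ac = (0, 0, -41/7)
Σ b_i: (-9/2)·1 + 5/2·1 + 3·1 = 1 ✓
b·c: 5/2·(-2) + 3·213/154 = -131/154 ≠ 1/2 ⇒ order 1.

1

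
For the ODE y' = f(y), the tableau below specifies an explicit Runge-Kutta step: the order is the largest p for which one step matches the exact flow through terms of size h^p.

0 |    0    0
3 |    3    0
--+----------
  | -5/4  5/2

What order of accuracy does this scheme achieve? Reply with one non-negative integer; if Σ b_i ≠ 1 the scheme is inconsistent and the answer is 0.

0

b = (-5/4, 5/2)
c = (0, 3)
Σ b_i: (-5/4)·1 + 5/2·1 = 5/4 ≠ 1 ⇒ order 0.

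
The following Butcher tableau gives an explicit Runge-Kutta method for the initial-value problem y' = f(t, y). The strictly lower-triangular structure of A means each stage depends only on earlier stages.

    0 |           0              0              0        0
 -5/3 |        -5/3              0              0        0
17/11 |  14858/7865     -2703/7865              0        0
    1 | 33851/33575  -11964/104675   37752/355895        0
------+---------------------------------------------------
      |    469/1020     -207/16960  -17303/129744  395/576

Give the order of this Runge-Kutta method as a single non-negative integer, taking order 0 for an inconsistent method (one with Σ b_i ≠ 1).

b = (469/1020, -207/16960, -17303/129744, 395/576)
c = (0, -5/3, 17/11, 1)
Ac = (0, 0, 901/1573, 28/79)
Σ b_i: 469/1020·1 + (-207/16960)·1 + (-17303/129744)·1 + 395/576·1 = 1 ✓
b·c: (-207/16960)·(-5/3) + (-17303/129744)·17/11 + 395/576·1 = 1/2 ✓
b·c²: (-207/16960)·25/9 + (-17303/129744)·289/121 + 395/576·1 = 1/3 ✓
b·Ac: (-17303/129744)·901/1573 + 395/576·28/79 = 1/6 ✓
b·c³: (-207/16960)·(-125/27) + (-17303/129744)·4913/1331 + 395/576·1 = 1/4 ✓
b·(c∘Ac): (-17303/129744)·15317/17303 + 395/576·28/79 = 1/8 ✓
b·Ac²: (-17303/129744)·(-4505/4719) + 395/576·(-76/1185) = 1/12 ✓
b·A²c: 395/576·24/395 = 1/24 ✓; 4 stages ⇒ order 4.

4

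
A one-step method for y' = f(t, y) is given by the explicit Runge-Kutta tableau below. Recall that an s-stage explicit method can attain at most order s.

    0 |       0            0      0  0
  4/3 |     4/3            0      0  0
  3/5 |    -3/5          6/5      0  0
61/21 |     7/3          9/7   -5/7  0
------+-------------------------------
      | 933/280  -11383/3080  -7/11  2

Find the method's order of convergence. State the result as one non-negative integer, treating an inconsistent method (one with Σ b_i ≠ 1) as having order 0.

b = (933/280, -11383/3080, -7/11, 2)
c = (0, 4/3, 3/5, 61/21)
Ac = (0, 0, 8/5, 9/7)
Σ b_i: 933/280·1 + (-11383/3080)·1 + (-7/11)·1 + 2·1 = 1 ✓
b·c: (-11383/3080)·4/3 + (-7/11)·3/5 + 2·61/21 = 1/2 ✓
b·c²: (-11383/3080)·16/9 + (-7/11)·9/25 + 2·3721/441 = 12343/1225 ≠ 1/3 ⇒ order 2.
b·Ac: (-7/11)·8/5 + 2·9/7 = 598/385 ≠ 1/6

2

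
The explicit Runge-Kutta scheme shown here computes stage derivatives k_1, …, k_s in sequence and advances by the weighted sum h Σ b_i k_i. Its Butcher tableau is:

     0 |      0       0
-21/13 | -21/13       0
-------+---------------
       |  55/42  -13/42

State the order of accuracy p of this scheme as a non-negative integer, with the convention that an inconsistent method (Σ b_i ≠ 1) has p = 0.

b = (55/42, -13/42)
c = (0, -21/13)
Σ b_i: 55/42·1 + (-13/42)·1 = 1 ✓
b·c: (-13/42)·(-21/13) = 1/2 ✓; 2 stages ⇒ order 2.

2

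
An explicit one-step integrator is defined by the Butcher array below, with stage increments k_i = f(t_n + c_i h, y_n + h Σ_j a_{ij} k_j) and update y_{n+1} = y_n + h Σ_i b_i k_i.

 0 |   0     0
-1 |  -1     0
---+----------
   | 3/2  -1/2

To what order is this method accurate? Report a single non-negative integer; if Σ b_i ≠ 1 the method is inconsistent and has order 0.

2

b = (3/2, -1/2)
c = (0, -1)
Σ b_i: 3/2·1 + (-1/2)·1 = 1 ✓
b·c: (-1/2)·(-1) = 1/2 ✓; 2 stages ⇒ order 2.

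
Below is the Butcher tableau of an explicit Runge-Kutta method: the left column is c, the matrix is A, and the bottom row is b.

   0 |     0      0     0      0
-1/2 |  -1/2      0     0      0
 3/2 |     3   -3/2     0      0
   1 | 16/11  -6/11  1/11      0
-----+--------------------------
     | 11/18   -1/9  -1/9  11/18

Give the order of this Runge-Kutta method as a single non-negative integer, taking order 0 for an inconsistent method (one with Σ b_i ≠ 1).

b = (11/18, -1/9, -1/9, 11/18)
c = (0, -1/2, 3/2, 1)
Ac = (0, 0, 3/4, 9/22)
Σ b_i: 11/18·1 + (-1/9)·1 + (-1/9)·1 + 11/18·1 = 1 ✓
b·c: (-1/9)·(-1/2) + (-1/9)·3/2 + 11/18·1 = 1/2 ✓
b·c²: (-1/9)·1/4 + (-1/9)·9/4 + 11/18·1 = 1/3 ✓
b·Ac: (-1/9)·3/4 + 11/18·9/22 = 1/6 ✓
b·c³: (-1/9)·(-1/8) + (-1/9)·27/8 + 11/18·1 = 1/4 ✓
b·(c∘Ac): (-1/9)·9/8 + 11/18·9/22 = 1/8 ✓
b·Ac²: (-1/9)·(-3/8) + 11/18·3/44 = 1/12 ✓
b·A²c: 11/18·3/44 = 1/24 ✓; 4 stages ⇒ order 4.

4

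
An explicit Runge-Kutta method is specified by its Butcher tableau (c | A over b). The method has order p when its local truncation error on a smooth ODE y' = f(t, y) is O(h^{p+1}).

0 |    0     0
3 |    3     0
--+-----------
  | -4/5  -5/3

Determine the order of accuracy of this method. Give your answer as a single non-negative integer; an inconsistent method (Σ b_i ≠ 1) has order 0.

0

b = (-4/5, -5/3)
c = (0, 3)
Σ b_i: (-4/5)·1 + (-5/3)·1 = -37/15 ≠ 1 ⇒ order 0.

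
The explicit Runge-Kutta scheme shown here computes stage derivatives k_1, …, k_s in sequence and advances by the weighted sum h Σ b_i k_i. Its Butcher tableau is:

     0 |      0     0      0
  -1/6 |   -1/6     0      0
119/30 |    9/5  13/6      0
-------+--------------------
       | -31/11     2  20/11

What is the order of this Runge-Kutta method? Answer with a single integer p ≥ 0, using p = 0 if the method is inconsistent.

1

b = (-31/11, 2, 20/11)
c = (0, -1/6, 119/30)
Ac = (0, 0, -13/36)
Σ b_i: (-31/11)·1 + 2·1 + 20/11·1 = 1 ✓
b·c: 2·(-1/6) + 20/11·119/30 = 227/33 ≠ 1/2 ⇒ order 1.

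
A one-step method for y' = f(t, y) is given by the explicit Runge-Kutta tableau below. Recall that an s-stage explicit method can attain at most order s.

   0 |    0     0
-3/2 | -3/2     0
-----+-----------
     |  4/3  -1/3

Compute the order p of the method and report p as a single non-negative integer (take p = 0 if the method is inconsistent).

2

b = (4/3, -1/3)
c = (0, -3/2)
Σ b_i: 4/3·1 + (-1/3)·1 = 1 ✓
b·c: (-1/3)·(-3/2) = 1/2 ✓; 2 stages ⇒ order 2.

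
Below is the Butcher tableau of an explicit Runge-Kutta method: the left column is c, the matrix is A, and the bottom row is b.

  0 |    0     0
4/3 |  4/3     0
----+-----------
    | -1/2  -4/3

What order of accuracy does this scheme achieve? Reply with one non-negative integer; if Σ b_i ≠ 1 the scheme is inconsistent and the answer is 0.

0

b = (-1/2, -4/3)
c = (0, 4/3)
Σ b_i: (-1/2)·1 + (-4/3)·1 = -11/6 ≠ 1 ⇒ order 0.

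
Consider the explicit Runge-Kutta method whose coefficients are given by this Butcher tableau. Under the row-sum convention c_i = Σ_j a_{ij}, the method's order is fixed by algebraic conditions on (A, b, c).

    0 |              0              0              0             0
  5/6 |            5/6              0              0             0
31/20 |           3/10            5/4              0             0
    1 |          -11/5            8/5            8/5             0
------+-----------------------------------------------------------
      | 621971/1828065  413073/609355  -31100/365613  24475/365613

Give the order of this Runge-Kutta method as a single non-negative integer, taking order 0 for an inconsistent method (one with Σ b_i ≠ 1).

3

b = (621971/1828065, 413073/609355, -31100/365613, 24475/365613)
c = (0, 5/6, 31/20, 1)
Ac = (0, 0, 25/24, 286/75)
Σ b_i: 621971/1828065·1 + 413073/609355·1 + (-31100/365613)·1 + 24475/365613·1 = 1 ✓
b·c: 413073/609355·5/6 + (-31100/365613)·31/20 + 24475/365613·1 = 1/2 ✓
b·c²: 413073/609355·25/36 + (-31100/365613)·961/400 + 24475/365613·1 = 1/3 ✓
b·Ac: (-31100/365613)·25/24 + 24475/365613·286/75 = 1/6 ✓
b·c³: 413073/609355·125/216 + (-31100/365613)·29791/8000 + 24475/365613·1 = 1389083/9749680 ≠ 1/4 ⇒ order 3.
b·(c∘Ac): (-31100/365613)·155/96 + 24475/365613·286/75 = 1034827/8774712 ≠ 1/8
b·Ac²: (-31100/365613)·125/144 + 24475/365613·11149/2250 = 5656789/21936780 ≠ 1/12
b·A²c: 24475/365613·5/3 = 122375/1096839 ≠ 1/24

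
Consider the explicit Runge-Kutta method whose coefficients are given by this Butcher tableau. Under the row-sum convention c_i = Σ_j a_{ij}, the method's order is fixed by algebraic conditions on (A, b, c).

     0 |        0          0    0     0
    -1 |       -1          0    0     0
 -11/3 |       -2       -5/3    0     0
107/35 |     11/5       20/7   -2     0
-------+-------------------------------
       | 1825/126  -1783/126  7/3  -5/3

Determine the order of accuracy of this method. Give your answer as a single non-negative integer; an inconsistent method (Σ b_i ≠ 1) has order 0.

2

b = (1825/126, -1783/126, 7/3, -5/3)
c = (0, -1, -11/3, 107/35)
Ac = (0, 0, 5/3, 94/21)
Σ b_i: 1825/126·1 + (-1783/126)·1 + 7/3·1 + (-5/3)·1 = 1 ✓
b·c: (-1783/126)·(-1) + 7/3·(-11/3) + (-5/3)·107/35 = 1/2 ✓
b·c²: (-1783/126)·1 + 7/3·121/9 + (-5/3)·11449/1225 = 21733/13230 ≠ 1/3 ⇒ order 2.
b·Ac: 7/3·5/3 + (-5/3)·94/21 = -25/7 ≠ 1/6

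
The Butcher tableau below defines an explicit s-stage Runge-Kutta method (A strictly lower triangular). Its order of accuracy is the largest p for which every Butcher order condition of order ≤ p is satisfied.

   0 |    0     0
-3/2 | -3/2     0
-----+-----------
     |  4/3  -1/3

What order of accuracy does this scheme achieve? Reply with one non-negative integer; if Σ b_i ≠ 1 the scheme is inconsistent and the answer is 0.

2

b = (4/3, -1/3)
c = (0, -3/2)
Σ b_i: 4/3·1 + (-1/3)·1 = 1 ✓
b·c: (-1/3)·(-3/2) = 1/2 ✓; 2 stages ⇒ order 2.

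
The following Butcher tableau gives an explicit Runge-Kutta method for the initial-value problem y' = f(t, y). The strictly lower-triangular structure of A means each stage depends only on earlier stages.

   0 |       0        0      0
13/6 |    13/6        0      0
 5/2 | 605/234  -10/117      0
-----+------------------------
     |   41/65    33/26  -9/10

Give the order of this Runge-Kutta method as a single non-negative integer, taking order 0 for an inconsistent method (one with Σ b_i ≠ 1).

3

b = (41/65, 33/26, -9/10)
c = (0, 13/6, 5/2)
Ac = (0, 0, -5/27)
Σ b_i: 41/65·1 + 33/26·1 + (-9/10)·1 = 1 ✓
b·c: 33/26·13/6 + (-9/10)·5/2 = 1/2 ✓
b·c²: 33/26·169/36 + (-9/10)·25/4 = 1/3 ✓
b·Ac: (-9/10)·(-5/27) = 1/6 ✓; 3 stages ⇒ order 3.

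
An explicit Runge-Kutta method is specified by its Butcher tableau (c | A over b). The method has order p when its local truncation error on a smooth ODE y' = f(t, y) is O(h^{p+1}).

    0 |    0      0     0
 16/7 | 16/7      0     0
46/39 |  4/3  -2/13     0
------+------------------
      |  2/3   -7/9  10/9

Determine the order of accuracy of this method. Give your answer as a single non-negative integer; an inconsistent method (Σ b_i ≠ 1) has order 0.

1

b = (2/3, -7/9, 10/9)
c = (0, 16/7, 46/39)
Ac = (0, 0, -32/91)
Σ b_i: 2/3·1 + (-7/9)·1 + 10/9·1 = 1 ✓
b·c: (-7/9)·16/7 + 10/9·46/39 = -164/351 ≠ 1/2 ⇒ order 1.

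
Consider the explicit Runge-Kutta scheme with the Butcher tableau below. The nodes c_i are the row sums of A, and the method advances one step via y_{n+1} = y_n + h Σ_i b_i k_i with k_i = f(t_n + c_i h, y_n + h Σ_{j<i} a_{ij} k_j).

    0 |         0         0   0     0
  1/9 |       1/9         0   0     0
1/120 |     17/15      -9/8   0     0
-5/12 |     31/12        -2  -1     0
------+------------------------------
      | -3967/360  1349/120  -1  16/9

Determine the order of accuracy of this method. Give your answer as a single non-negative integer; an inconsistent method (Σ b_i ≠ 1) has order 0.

b = (-3967/360, 1349/120, -1, 16/9)
c = (0, 1/9, 1/120, -5/12)
Ac = (0, 0, -1/8, -83/360)
Σ b_i: (-3967/360)·1 + 1349/120·1 + (-1)·1 + 16/9·1 = 1 ✓
b·c: 1349/120·1/9 + (-1)·1/120 + 16/9·(-5/12) = 1/2 ✓
b·c²: 1349/120·1/81 + (-1)·1/14400 + 16/9·25/144 = 173933/388800 ≠ 1/3 ⇒ order 2.
b·Ac: (-1)·(-1/8) + 16/9·(-83/360) = -923/3240 ≠ 1/6

2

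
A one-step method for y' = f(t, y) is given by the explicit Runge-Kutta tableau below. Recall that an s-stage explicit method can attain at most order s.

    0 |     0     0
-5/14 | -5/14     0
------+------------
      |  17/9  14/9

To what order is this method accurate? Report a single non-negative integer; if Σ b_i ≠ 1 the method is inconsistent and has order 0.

0

b = (17/9, 14/9)
c = (0, -5/14)
Σ b_i: 17/9·1 + 14/9·1 = 31/9 ≠ 1 ⇒ order 0.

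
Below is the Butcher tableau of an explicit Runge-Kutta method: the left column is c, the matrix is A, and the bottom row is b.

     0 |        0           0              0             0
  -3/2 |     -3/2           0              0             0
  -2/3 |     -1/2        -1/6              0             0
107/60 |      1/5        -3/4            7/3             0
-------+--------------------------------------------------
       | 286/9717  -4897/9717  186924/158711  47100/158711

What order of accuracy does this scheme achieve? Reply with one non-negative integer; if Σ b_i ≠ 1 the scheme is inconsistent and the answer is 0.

b = (286/9717, -4897/9717, 186924/158711, 47100/158711)
c = (0, -3/2, -2/3, 107/60)
Ac = (0, 0, 1/4, -31/72)
Σ b_i: 286/9717·1 + (-4897/9717)·1 + 186924/158711·1 + 47100/158711·1 = 1 ✓
b·c: (-4897/9717)·(-3/2) + 186924/158711·(-2/3) + 47100/158711·107/60 = 1/2 ✓
b·c²: (-4897/9717)·9/4 + 186924/158711·4/9 + 47100/158711·11449/3600 = 1/3 ✓
b·Ac: 186924/158711·1/4 + 47100/158711·(-31/72) = 1/6 ✓
b·c³: (-4897/9717)·(-27/8) + 186924/158711·(-8/27) + 47100/158711·1225043/216000 = 7077889/2332080 ≠ 1/4 ⇒ order 3.
b·(c∘Ac): 186924/158711·(-1/6) + 47100/158711·(-3317/4320) = -98917/233208 ≠ 1/8
b·Ac²: 186924/158711·(-3/8) + 47100/158711·(-281/432) = -518057/816228 ≠ 1/12
b·A²c: 47100/158711·7/12 = 3925/22673 ≠ 1/24

3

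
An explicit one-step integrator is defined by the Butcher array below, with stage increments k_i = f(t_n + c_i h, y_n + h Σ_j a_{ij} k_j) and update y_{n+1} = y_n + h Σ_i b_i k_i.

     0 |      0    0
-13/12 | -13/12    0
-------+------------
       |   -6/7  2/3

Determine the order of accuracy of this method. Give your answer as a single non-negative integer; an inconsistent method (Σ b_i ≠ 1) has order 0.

b = (-6/7, 2/3)
c = (0, -13/12)
Σ b_i: (-6/7)·1 + 2/3·1 = -4/21 ≠ 1 ⇒ order 0.

0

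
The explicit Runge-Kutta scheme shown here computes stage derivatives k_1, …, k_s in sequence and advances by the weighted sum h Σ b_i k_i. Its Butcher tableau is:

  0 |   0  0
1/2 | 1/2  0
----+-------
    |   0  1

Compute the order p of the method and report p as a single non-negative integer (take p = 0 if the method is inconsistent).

b = (0, 1)
c = (0, 1/2)
Σ b_i: 1·1 = 1 ✓
b·c: 1·1/2 = 1/2 ✓; 2 stages ⇒ order 2.

2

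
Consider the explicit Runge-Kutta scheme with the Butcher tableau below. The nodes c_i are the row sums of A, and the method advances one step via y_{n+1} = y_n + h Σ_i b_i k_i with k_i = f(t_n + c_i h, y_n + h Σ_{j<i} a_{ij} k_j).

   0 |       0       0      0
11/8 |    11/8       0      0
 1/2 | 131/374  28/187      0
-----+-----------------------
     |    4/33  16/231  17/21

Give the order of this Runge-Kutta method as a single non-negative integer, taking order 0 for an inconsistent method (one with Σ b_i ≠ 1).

b = (4/33, 16/231, 17/21)
c = (0, 11/8, 1/2)
Ac = (0, 0, 7/34)
Σ b_i: 4/33·1 + 16/231·1 + 17/21·1 = 1 ✓
b·c: 16/231·11/8 + 17/21·1/2 = 1/2 ✓
b·c²: 16/231·121/64 + 17/21·1/4 = 1/3 ✓
b·Ac: 17/21·7/34 = 1/6 ✓; 3 stages ⇒ order 3.

3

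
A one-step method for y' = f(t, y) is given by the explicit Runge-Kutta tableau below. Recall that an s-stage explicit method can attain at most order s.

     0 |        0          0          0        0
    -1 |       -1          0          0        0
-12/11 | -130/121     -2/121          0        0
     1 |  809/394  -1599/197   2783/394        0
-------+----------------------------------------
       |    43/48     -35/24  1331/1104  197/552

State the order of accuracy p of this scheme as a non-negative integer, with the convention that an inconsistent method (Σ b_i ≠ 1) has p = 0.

4

b = (43/48, -35/24, 1331/1104, 197/552)
c = (0, -1, -12/11, 1)
Ac = (0, 0, 2/121, 81/197)
Σ b_i: 43/48·1 + (-35/24)·1 + 1331/1104·1 + 197/552·1 = 1 ✓
b·c: (-35/24)·(-1) + 1331/1104·(-12/11) + 197/552·1 = 1/2 ✓
b·c²: (-35/24)·1 + 1331/1104·144/121 + 197/552·1 = 1/3 ✓
b·Ac: 1331/1104·2/121 + 197/552·81/197 = 1/6 ✓
b·c³: (-35/24)·(-1) + 1331/1104·(-1728/1331) + 197/552·1 = 1/4 ✓
b·(c∘Ac): 1331/1104·(-24/1331) + 197/552·81/197 = 1/8 ✓
b·Ac²: 1331/1104·(-2/121) + 197/552·57/197 = 1/12 ✓
b·A²c: 197/552·23/197 = 1/24 ✓; 4 stages ⇒ order 4.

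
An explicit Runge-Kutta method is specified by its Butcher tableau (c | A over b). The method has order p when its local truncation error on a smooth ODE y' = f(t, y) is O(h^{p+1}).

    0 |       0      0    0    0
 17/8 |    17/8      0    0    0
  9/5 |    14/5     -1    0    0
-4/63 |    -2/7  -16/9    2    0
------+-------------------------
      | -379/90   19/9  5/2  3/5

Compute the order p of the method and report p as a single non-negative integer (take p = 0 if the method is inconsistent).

b = (-379/90, 19/9, 5/2, 3/5)
c = (0, 17/8, 9/5, -4/63)
Ac = (0, 0, -17/8, -8/45)
Σ b_i: (-379/90)·1 + 19/9·1 + 5/2·1 + 3/5·1 = 1 ✓
b·c: 19/9·17/8 + 5/2·9/5 + 3/5·(-4/63) = 22549/2520 ≠ 1/2 ⇒ order 1.

1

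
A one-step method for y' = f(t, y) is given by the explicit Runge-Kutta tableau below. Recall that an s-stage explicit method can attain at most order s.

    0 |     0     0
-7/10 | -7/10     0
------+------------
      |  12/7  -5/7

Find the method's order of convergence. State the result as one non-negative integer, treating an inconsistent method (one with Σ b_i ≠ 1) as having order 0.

b = (12/7, -5/7)
c = (0, -7/10)
Σ b_i: 12/7·1 + (-5/7)·1 = 1 ✓
b·c: (-5/7)·(-7/10) = 1/2 ✓; 2 stages ⇒ order 2.

2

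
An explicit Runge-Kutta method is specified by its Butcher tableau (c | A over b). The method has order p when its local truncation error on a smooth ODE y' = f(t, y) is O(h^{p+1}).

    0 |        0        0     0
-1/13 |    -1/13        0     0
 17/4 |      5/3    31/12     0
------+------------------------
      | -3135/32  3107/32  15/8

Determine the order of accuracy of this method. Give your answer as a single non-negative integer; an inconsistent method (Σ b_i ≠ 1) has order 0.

b = (-3135/32, 3107/32, 15/8)
c = (0, -1/13, 17/4)
Ac = (0, 0, -31/156)
Σ b_i: (-3135/32)·1 + 3107/32·1 + 15/8·1 = 1 ✓
b·c: 3107/32·(-1/13) + 15/8·17/4 = 1/2 ✓
b·c²: 3107/32·1/169 + 15/8·289/16 = 57311/1664 ≠ 1/3 ⇒ order 2.
b·Ac: 15/8·(-31/156) = -155/416 ≠ 1/6

2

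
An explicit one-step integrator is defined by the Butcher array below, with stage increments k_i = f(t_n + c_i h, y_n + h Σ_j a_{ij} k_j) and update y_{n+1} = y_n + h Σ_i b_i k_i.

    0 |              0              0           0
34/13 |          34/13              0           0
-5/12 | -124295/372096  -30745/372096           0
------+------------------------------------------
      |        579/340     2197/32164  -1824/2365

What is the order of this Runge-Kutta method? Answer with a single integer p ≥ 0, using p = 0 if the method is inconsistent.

3

b = (579/340, 2197/32164, -1824/2365)
c = (0, 34/13, -5/12)
Ac = (0, 0, -2365/10944)
Σ b_i: 579/340·1 + 2197/32164·1 + (-1824/2365)·1 = 1 ✓
b·c: 2197/32164·34/13 + (-1824/2365)·(-5/12) = 1/2 ✓
b·c²: 2197/32164·1156/169 + (-1824/2365)·25/144 = 1/3 ✓
b·Ac: (-1824/2365)·(-2365/10944) = 1/6 ✓; 3 stages ⇒ order 3.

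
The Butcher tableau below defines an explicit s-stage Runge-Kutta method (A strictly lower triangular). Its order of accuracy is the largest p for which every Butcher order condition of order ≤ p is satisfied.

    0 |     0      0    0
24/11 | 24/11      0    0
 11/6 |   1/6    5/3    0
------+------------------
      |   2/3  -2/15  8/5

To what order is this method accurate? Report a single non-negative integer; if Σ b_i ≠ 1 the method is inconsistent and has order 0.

0

b = (2/3, -2/15, 8/5)
c = (0, 24/11, 11/6)
Ac = (0, 0, 40/11)
Σ b_i: 2/3·1 + (-2/15)·1 + 8/5·1 = 32/15 ≠ 1 ⇒ order 0.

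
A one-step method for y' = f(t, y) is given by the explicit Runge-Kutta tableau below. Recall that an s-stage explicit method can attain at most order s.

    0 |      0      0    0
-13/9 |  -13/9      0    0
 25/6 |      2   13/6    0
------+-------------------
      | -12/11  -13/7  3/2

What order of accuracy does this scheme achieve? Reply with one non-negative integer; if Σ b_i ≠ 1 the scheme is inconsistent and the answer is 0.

0

b = (-12/11, -13/7, 3/2)
c = (0, -13/9, 25/6)
Ac = (0, 0, -169/54)
Σ b_i: (-12/11)·1 + (-13/7)·1 + 3/2·1 = -223/154 ≠ 1 ⇒ order 0.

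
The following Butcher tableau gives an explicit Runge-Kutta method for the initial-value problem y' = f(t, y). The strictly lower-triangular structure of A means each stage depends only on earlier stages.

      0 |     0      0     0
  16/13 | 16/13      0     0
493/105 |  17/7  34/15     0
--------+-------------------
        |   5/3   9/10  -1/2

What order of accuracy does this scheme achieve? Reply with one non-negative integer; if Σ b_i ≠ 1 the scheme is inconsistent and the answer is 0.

b = (5/3, 9/10, -1/2)
c = (0, 16/13, 493/105)
Ac = (0, 0, 544/195)
Σ b_i: 5/3·1 + 9/10·1 + (-1/2)·1 = 31/15 ≠ 1 ⇒ order 0.

0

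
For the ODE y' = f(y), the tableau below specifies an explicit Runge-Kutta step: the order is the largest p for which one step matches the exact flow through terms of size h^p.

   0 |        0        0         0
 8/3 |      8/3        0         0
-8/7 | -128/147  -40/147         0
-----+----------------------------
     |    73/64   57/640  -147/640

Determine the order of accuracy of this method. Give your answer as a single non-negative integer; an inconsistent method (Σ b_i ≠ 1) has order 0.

3

b = (73/64, 57/640, -147/640)
c = (0, 8/3, -8/7)
Ac = (0, 0, -320/441)
Σ b_i: 73/64·1 + 57/640·1 + (-147/640)·1 = 1 ✓
b·c: 57/640·8/3 + (-147/640)·(-8/7) = 1/2 ✓
b·c²: 57/640·64/9 + (-147/640)·64/49 = 1/3 ✓
b·Ac: (-147/640)·(-320/441) = 1/6 ✓; 3 stages ⇒ order 3.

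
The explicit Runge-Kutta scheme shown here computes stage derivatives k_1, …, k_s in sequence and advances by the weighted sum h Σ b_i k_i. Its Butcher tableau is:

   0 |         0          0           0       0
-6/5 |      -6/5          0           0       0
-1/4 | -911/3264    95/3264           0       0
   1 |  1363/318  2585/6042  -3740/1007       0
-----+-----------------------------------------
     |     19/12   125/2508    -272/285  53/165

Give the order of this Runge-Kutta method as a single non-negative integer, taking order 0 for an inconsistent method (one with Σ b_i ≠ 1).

4

b = (19/12, 125/2508, -272/285, 53/165)
c = (0, -6/5, -1/4, 1)
Ac = (0, 0, -19/544, 22/53)
Σ b_i: 19/12·1 + 125/2508·1 + (-272/285)·1 + 53/165·1 = 1 ✓
b·c: 125/2508·(-6/5) + (-272/285)·(-1/4) + 53/165·1 = 1/2 ✓
b·c²: 125/2508·36/25 + (-272/285)·1/16 + 53/165·1 = 1/3 ✓
b·Ac: (-272/285)·(-19/544) + 53/165·22/53 = 1/6 ✓
b·c³: 125/2508·(-216/125) + (-272/285)·(-1/64) + 53/165·1 = 1/4 ✓
b·(c∘Ac): (-272/285)·19/2176 + 53/165·22/53 = 1/8 ✓
b·Ac²: (-272/285)·57/1360 + 53/165·407/1060 = 1/12 ✓
b·A²c: 53/165·55/424 = 1/24 ✓; 4 stages ⇒ order 4.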